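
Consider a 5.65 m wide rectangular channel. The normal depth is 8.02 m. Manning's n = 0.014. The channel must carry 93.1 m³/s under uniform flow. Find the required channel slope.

S = 0.00031

Flow area A = b·y = 5.65 × 8.02 = 45.31 m². Wetted perimeter P = b + 2y = 5.65 + 2×8.02 = 21.69 m.
Hydraulic radius R = A/P = 45.31/21.69 = 2.089 m.
From Manning's equation, S = [nQ / (1 A R^(2/3))]² = [0.014 × 93.1 / (1 × 45.31 × 2.089^(2/3))]² = 0.00031.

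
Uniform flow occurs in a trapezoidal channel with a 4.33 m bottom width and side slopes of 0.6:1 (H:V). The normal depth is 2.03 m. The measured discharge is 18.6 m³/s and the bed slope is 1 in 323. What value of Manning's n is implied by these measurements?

n = 0.0389

With bottom width b = 4.33 m and side slope z = 0.6: A = (b + zy)y = (4.33 + 0.6×2.03)×2.03 = 11.26 m²; P = b + 2y√(1+z²) = 4.33 + 2×2.03×1.166 = 9.065 m.
Hydraulic radius R = A/P = 11.26/9.065 = 1.242 m.
Rearranging Manning's equation: n = (1/Q) A R^(2/3) S^(1/2) = (1/18.6) × 11.26 × 1.242^(2/3) × √0.003096 = 0.0389.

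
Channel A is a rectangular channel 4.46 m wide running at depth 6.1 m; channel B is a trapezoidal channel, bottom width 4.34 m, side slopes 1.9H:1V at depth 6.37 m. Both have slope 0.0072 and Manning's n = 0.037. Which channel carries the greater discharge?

channel B

Channel A: Flow area A = b·y = 4.46 × 6.1 = 27.21 m². Wetted perimeter P = b + 2y = 4.46 + 2×6.1 = 16.66 m. Hydraulic radius R = A/P = 27.21/16.66 = 1.633 m. Q_A = (1/0.037)·27.21·1.633^(2/3)·√0.0072 = 86.52 m³/s.
Channel B: With bottom width b = 4.34 m and side slope z = 1.9: A = (b + zy)y = (4.34 + 1.9×6.37)×6.37 = 104.7 m²; P = b + 2y√(1+z²) = 4.34 + 2×6.37×2.147 = 31.69 m. Hydraulic radius R = A/P = 104.7/31.69 = 3.305 m. Q_B = (1/0.037)·104.7·3.305^(2/3)·√0.0072 = 532.9 m³/s.
Q_A = 86.52 m³/s vs Q_B = 532.9 m³/s, so channel B carries more.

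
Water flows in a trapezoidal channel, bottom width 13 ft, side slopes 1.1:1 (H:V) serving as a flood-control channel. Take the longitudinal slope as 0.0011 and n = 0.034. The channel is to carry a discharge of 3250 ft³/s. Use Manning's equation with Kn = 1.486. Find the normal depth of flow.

y_n = 17 ft

Manning's equation rearranged: A R^(2/3) = nQ / (1.486·√S) = 0.034 × 3250 / (1.486 × √0.0011) = 2242.
Try y = 21.2 ft: A R^(2/3) = 3604 — too large.
Try y = 12.3 ft: A R^(2/3) = 1146 — too small.
Try y = 17 ft: A R^(2/3) = 2241 — ≈ 2242.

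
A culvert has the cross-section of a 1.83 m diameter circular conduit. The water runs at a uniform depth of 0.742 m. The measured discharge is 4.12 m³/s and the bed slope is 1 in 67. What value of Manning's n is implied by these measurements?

For a circular section of diameter D = 1.83 m at depth y = 0.742 m, the central angle is θ = 2 arccos(1 − 2y/D) = 2.761 rad. Then A = (D²/8)(θ − sin θ) = 1 m² and P = Dθ/2 = 2.526 m.
Hydraulic radius R = A/P = 1/2.526 = 0.396 m.
Rearranging Manning's equation: n = (1/Q) A R^(2/3) S^(1/2) = (1/4.12) × 1 × 0.396^(2/3) × √0.01493 = 0.016.

n = 0.016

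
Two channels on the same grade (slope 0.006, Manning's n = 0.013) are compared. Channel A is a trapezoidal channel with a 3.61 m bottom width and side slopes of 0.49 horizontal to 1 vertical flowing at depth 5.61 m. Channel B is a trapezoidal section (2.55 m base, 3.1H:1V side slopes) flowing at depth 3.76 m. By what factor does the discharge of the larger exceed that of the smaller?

Channel A: With bottom width b = 3.61 m and side slope z = 0.49: A = (b + zy)y = (3.61 + 0.49×5.61)×5.61 = 35.67 m²; P = b + 2y√(1+z²) = 3.61 + 2×5.61×1.114 = 16.1 m. Hydraulic radius R = A/P = 35.67/16.1 = 2.215 m. Q_A = (1/0.013)·35.67·2.215^(2/3)·√0.006 = 361.2 m³/s.
Channel B: With bottom width b = 2.55 m and side slope z = 3.1: A = (b + zy)y = (2.55 + 3.1×3.76)×3.76 = 53.41 m²; P = b + 2y√(1+z²) = 2.55 + 2×3.76×3.257 = 27.04 m. Hydraulic radius R = A/P = 53.41/27.04 = 1.975 m. Q_B = (1/0.013)·53.41·1.975^(2/3)·√0.006 = 501 m³/s.
The larger discharge is 501 m³/s and the smaller is 361.2 m³/s; the ratio is 1.39.

1.39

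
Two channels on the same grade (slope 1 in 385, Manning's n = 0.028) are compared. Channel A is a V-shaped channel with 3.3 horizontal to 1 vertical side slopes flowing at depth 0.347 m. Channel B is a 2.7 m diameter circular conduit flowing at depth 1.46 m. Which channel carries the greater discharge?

Channel A: For a triangular section with side slope z = 3.3: A = zy² = 3.3×0.347² = 0.3973 m²; P = 2y√(1+z²) = 2×0.347×3.448 = 2.393 m. Hydraulic radius R = A/P = 0.3973/2.393 = 0.166 m. Q_A = (1/0.028)·0.3973·0.166^(2/3)·√0.002597 = 0.2185 m³/s.
Channel B: For a circular section of diameter D = 2.7 m at depth y = 1.46 m, the central angle is θ = 2 arccos(1 − 2y/D) = 3.305 rad. Then A = (D²/8)(θ − sin θ) = 3.159 m² and P = Dθ/2 = 4.461 m. Hydraulic radius R = A/P = 3.159/4.461 = 0.7082 m. Q_B = (1/0.028)·3.159·0.7082^(2/3)·√0.002597 = 4.569 m³/s.
Q_A = 0.2185 m³/s vs Q_B = 4.569 m³/s, so channel B carries more.

channel B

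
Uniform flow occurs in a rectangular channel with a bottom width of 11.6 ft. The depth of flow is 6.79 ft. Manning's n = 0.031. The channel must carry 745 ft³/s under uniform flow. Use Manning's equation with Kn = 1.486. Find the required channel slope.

S = 0.00851

Flow area A = b·y = 11.6 × 6.79 = 78.76 ft². Wetted perimeter P = b + 2y = 11.6 + 2×6.79 = 25.18 ft.
Hydraulic radius R = A/P = 78.76/25.18 = 3.128 ft.
From Manning's equation, S = [nQ / (1.486 A R^(2/3))]² = [0.031 × 745 / (1.486 × 78.76 × 3.128^(2/3))]² = 0.00851.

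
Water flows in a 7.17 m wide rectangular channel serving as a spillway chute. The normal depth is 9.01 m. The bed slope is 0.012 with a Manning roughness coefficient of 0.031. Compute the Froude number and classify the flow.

subcritical

Flow area A = b·y = 7.17 × 9.01 = 64.6 m². Wetted perimeter P = b + 2y = 7.17 + 2×9.01 = 25.19 m.
Hydraulic radius R = A/P = 64.6/25.19 = 2.565 m.
V = (1/n) R^(2/3) √S = (1/0.031) × 2.565^(2/3) × √0.012 = 6.621 m/s. Hydraulic depth D_h = A/T = 64.6/7.17 = 9.01 m.
Froude number Fr = V/√(g·D_h) = 6.621/√(9.81×9.01) = 0.704, which is less than 1, so the flow is subcritical.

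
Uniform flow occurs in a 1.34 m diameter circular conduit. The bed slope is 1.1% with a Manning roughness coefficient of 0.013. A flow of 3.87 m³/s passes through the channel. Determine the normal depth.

Manning's equation rearranged: A R^(2/3) = nQ / (1·√S) = 0.013 × 3.87 / (√0.011) = 0.4797.
Try y = 0.581 m: A R^(2/3) = 0.2652 — low.
Try y = 0.83 m: A R^(2/3) = 0.4795 — matches.

y_n = 0.83 m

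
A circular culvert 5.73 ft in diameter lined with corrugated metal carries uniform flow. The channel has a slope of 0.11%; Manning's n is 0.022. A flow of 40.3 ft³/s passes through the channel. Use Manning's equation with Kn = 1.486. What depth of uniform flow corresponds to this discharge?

Manning's equation rearranged: A R^(2/3) = nQ / (1.486·√S) = 0.022 × 40.3 / (1.486 × √0.0011) = 17.99.
Try y = 2.49 ft: A R^(2/3) = 12.83 — too small.
Try y = 3.36 ft: A R^(2/3) = 21.25 — too large.
Try y = 3.03 ft: A R^(2/3) = 18 — close enough.

y_n = 3.03 ft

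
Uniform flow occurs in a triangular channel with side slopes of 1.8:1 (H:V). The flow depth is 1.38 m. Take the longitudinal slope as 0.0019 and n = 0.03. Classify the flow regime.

For a triangular section with side slope z = 1.8: A = zy² = 1.8×1.38² = 3.428 m²; P = 2y√(1+z²) = 2×1.38×2.059 = 5.683 m.
Hydraulic radius R = A/P = 3.428/5.683 = 0.6032 m.
V = (1/n) R^(2/3) √S = (1/0.03) × 0.6032^(2/3) × √0.0019 = 1.037 m/s. Hydraulic depth D_h = A/T = 3.428/4.968 = 0.69 m.
Froude number Fr = V/√(g·D_h) = 1.037/√(9.81×0.69) = 0.399, which is less than 1, so the flow is subcritical.

subcritical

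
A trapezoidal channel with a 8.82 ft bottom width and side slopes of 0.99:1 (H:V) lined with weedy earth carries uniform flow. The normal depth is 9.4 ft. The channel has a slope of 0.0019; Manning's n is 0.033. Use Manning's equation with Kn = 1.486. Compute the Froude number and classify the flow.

With bottom width b = 8.82 ft and side slope z = 0.99: A = (b + zy)y = (8.82 + 0.99×9.4)×9.4 = 170.4 ft²; P = b + 2y√(1+z²) = 8.82 + 2×9.4×1.407 = 35.27 ft.
Hydraulic radius R = A/P = 170.4/35.27 = 4.83 ft.
V = (1.486/n) R^(2/3) √S = (1.486/0.033) × 4.83^(2/3) × √0.0019 = 5.609 ft/s. Hydraulic depth D_h = A/T = 170.4/27.43 = 6.211 ft.
Froude number Fr = V/√(g·D_h) = 5.609/√(32.2×6.211) = 0.397, which is less than 1, so the flow is subcritical.

subcritical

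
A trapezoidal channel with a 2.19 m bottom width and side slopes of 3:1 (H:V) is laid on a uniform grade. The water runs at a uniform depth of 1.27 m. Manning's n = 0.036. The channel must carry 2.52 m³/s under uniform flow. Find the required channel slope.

S = 0.00021

With bottom width b = 2.19 m and side slope z = 3: A = (b + zy)y = (2.19 + 3×1.27)×1.27 = 7.62 m²; P = b + 2y√(1+z²) = 2.19 + 2×1.27×3.162 = 10.22 m.
Hydraulic radius R = A/P = 7.62/10.22 = 0.7454 m.
From Manning's equation, S = [nQ / (1 A R^(2/3))]² = [0.036 × 2.52 / (1 × 7.62 × 0.7454^(2/3))]² = 0.00021.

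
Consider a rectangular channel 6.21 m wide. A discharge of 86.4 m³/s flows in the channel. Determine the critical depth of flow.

For a rectangular channel, critical depth y_c = (q²/g)^(1/3) where q = Q/b = 86.4/6.21 = 13.91 m²/s.
So y_c = (13.91²/9.81)^(1/3) = 2.7 m.

y_c = 2.7 m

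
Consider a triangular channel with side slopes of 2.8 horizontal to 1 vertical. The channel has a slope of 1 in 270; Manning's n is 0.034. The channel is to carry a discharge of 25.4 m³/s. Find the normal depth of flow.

y_n = 2.22 m

Manning's equation rearranged: A R^(2/3) = nQ / (1·√S) = 0.034 × 25.4 / (√0.003704) = 14.19.
Trying y = 1.52 m: A R^(2/3) = 5.176 — short.
Trying y = 2.5 m: A R^(2/3) = 19.51 — over.
Trying y = 2.22 m: A R^(2/3) = 14.21 — ≈ 14.19.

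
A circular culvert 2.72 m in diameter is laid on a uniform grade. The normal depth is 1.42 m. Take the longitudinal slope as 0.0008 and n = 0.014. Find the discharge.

For a circular section of diameter D = 2.72 m at depth y = 1.42 m, the central angle is θ = 2 arccos(1 − 2y/D) = 3.23 rad. Then A = (D²/8)(θ − sin θ) = 3.068 m² and P = Dθ/2 = 4.393 m.
Hydraulic radius R = A/P = 3.068/4.393 = 0.6986 m.
Manning's equation: Q = (1/n) A R^(2/3) S^(1/2) = (1/0.014) × 3.068 × 0.6986^(2/3) × 0.0008^(1/2) = 4.88 m³/s.

Q = 4.88 m³/s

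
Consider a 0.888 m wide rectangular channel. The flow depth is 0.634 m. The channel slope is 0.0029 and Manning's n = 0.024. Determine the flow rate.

Flow area A = b·y = 0.888 × 0.634 = 0.563 m². Wetted perimeter P = b + 2y = 0.888 + 2×0.634 = 2.156 m.
Hydraulic radius R = A/P = 0.563/2.156 = 0.2611 m.
Manning's equation: Q = (1/n) A R^(2/3) S^(1/2) = (1/0.024) × 0.563 × 0.2611^(2/3) × 0.0029^(1/2) = 0.516 m³/s.

Q = 0.516 m³/s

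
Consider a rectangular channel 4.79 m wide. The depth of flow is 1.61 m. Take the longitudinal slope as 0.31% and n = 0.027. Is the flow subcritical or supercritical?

Flow area A = b·y = 4.79 × 1.61 = 7.712 m². Wetted perimeter P = b + 2y = 4.79 + 2×1.61 = 8.01 m.
Hydraulic radius R = A/P = 7.712/8.01 = 0.9628 m.
V = (1/n) R^(2/3) √S = (1/0.027) × 0.9628^(2/3) × √0.0031 = 2.011 m/s. Hydraulic depth D_h = A/T = 7.712/4.79 = 1.61 m.
Froude number Fr = V/√(g·D_h) = 2.011/√(9.81×1.61) = 0.506, which is less than 1, so the flow is subcritical.

subcritical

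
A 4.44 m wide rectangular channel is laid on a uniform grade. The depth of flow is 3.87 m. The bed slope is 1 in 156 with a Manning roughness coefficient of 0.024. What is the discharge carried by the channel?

Flow area A = b·y = 4.44 × 3.87 = 17.18 m². Wetted perimeter P = b + 2y = 4.44 + 2×3.87 = 12.18 m.
Hydraulic radius R = A/P = 17.18/12.18 = 1.411 m.
Manning's equation: Q = (1/n) A R^(2/3) S^(1/2) = (1/0.024) × 17.18 × 1.411^(2/3) × 0.00641^(1/2) = 72.1 m³/s.

Q = 72.1 m³/s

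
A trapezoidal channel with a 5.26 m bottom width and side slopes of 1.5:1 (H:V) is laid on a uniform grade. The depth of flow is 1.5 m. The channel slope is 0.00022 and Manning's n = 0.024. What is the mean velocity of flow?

With bottom width b = 5.26 m and side slope z = 1.5: A = (b + zy)y = (5.26 + 1.5×1.5)×1.5 = 11.27 m²; P = b + 2y√(1+z²) = 5.26 + 2×1.5×1.803 = 10.67 m.
Hydraulic radius R = A/P = 11.27/10.67 = 1.056 m.
From Manning's equation, V = (1/n) R^(2/3) S^(1/2) = (1/0.024) × 1.056^(2/3) × 0.00022^(1/2) = 0.641 m/s.

V = 0.641 m/s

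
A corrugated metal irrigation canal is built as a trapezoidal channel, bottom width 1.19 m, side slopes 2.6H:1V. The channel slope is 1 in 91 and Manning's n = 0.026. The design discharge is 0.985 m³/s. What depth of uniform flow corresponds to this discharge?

Manning's equation rearranged: A R^(2/3) = nQ / (1·√S) = 0.026 × 0.985 / (√0.01099) = 0.2443.
Trying y = 0.376 m: A R^(2/3) = 0.3218 — too large.
Trying y = 0.283 m: A R^(2/3) = 0.1845 — too small.
Trying y = 0.327 m: A R^(2/3) = 0.2442 — close enough.

y_n = 0.327 m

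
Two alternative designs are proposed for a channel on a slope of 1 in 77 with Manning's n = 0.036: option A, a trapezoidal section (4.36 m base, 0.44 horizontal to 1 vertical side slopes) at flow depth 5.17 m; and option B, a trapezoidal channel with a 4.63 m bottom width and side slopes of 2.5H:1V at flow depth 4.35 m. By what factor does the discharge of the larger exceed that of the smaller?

2.09

Channel A: With bottom width b = 4.36 m and side slope z = 0.44: A = (b + zy)y = (4.36 + 0.44×5.17)×5.17 = 34.3 m²; P = b + 2y√(1+z²) = 4.36 + 2×5.17×1.093 = 15.66 m. Hydraulic radius R = A/P = 34.3/15.66 = 2.191 m. Q_A = (1/0.036)·34.3·2.191^(2/3)·√0.01299 = 183.2 m³/s.
Channel B: With bottom width b = 4.63 m and side slope z = 2.5: A = (b + zy)y = (4.63 + 2.5×4.35)×4.35 = 67.45 m²; P = b + 2y√(1+z²) = 4.63 + 2×4.35×2.693 = 28.06 m. Hydraulic radius R = A/P = 67.45/28.06 = 2.404 m. Q_B = (1/0.036)·67.45·2.404^(2/3)·√0.01299 = 383.2 m³/s.
The larger discharge is 383.2 m³/s and the smaller is 183.2 m³/s; the ratio is 2.09.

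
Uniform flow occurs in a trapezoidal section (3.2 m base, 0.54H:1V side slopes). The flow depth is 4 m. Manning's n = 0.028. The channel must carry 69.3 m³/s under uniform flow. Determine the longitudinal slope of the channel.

With bottom width b = 3.2 m and side slope z = 0.54: A = (b + zy)y = (3.2 + 0.54×4)×4 = 21.44 m²; P = b + 2y√(1+z²) = 3.2 + 2×4×1.136 = 12.29 m.
Hydraulic radius R = A/P = 21.44/12.29 = 1.744 m.
From Manning's equation, S = [nQ / (1 A R^(2/3))]² = [0.028 × 69.3 / (1 × 21.44 × 1.744^(2/3))]² = 0.0039.

S = 0.0039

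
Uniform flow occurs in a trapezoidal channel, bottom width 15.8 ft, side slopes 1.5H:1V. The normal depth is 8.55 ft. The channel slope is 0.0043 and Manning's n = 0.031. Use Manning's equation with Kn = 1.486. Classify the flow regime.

subcritical

With bottom width b = 15.8 ft and side slope z = 1.5: A = (b + zy)y = (15.8 + 1.5×8.55)×8.55 = 244.7 ft²; P = b + 2y√(1+z²) = 15.8 + 2×8.55×1.803 = 46.63 ft.
Hydraulic radius R = A/P = 244.7/46.63 = 5.249 ft.
V = (1.486/n) R^(2/3) √S = (1.486/0.031) × 5.249^(2/3) × √0.0043 = 9.494 ft/s. Hydraulic depth D_h = A/T = 244.7/41.45 = 5.905 ft.
Froude number Fr = V/√(g·D_h) = 9.494/√(32.2×5.905) = 0.689, which is less than 1, so the flow is subcritical.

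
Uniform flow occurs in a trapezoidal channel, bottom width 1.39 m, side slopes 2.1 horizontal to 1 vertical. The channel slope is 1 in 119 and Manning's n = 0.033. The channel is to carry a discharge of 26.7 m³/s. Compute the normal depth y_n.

y_n = 1.85 m

Manning's equation rearranged: A R^(2/3) = nQ / (1·√S) = 0.033 × 26.7 / (√0.008403) = 9.612.
At y = 1.47 m: A R^(2/3) = 5.671 — too small.
At y = 2.15 m: A R^(2/3) = 13.65 — too large.
At y = 1.85 m: A R^(2/3) = 9.604 — close enough.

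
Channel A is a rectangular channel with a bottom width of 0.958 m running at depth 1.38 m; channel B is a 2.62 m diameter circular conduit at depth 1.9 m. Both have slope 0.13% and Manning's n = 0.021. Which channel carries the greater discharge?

Channel A: Flow area A = b·y = 0.958 × 1.38 = 1.322 m². Wetted perimeter P = b + 2y = 0.958 + 2×1.38 = 3.718 m. Hydraulic radius R = A/P = 1.322/3.718 = 0.3556 m. Q_A = (1/0.021)·1.322·0.3556^(2/3)·√0.0013 = 1.139 m³/s.
Channel B: For a circular section of diameter D = 2.62 m at depth y = 1.9 m, the central angle is θ = 2 arccos(1 − 2y/D) = 4.076 rad. Then A = (D²/8)(θ − sin θ) = 4.187 m² and P = Dθ/2 = 5.34 m. Hydraulic radius R = A/P = 4.187/5.34 = 0.7842 m. Q_B = (1/0.021)·4.187·0.7842^(2/3)·√0.0013 = 6.114 m³/s.
Q_A = 1.139 m³/s vs Q_B = 6.114 m³/s, so channel B carries more.

channel B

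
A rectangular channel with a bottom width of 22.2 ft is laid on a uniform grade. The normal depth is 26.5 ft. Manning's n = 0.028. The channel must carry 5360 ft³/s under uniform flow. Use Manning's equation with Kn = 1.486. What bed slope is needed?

Flow area A = b·y = 22.2 × 26.5 = 588.3 ft². Wetted perimeter P = b + 2y = 22.2 + 2×26.5 = 75.2 ft.
Hydraulic radius R = A/P = 588.3/75.2 = 7.823 ft.
From Manning's equation, S = [nQ / (1.486 A R^(2/3))]² = [0.028 × 5360 / (1.486 × 588.3 × 7.823^(2/3))]² = 0.0019.

S = 0.0019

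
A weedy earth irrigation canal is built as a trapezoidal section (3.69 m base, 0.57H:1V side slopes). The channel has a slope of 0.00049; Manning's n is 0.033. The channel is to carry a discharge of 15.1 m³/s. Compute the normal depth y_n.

Manning's equation rearranged: A R^(2/3) = nQ / (1·√S) = 0.033 × 15.1 / (√0.00049) = 22.51.
At y = 2.41 m: A R^(2/3) = 14.69 — low.
At y = 3.36 m: A R^(2/3) = 26.28 — high.
At y = 3.08 m: A R^(2/3) = 22.52 — ≈ 22.51.

y_n = 3.08 m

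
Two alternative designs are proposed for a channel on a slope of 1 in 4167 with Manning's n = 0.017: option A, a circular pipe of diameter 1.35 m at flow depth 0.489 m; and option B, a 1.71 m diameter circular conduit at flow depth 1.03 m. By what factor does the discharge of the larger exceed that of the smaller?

4.53

Channel A: For a circular section of diameter D = 1.35 m at depth y = 0.489 m, the central angle is θ = 2 arccos(1 − 2y/D) = 2.583 rad. Then A = (D²/8)(θ − sin θ) = 0.4678 m² and P = Dθ/2 = 1.744 m. Hydraulic radius R = A/P = 0.4678/1.744 = 0.2683 m. Q_A = (1/0.017)·0.4678·0.2683^(2/3)·√0.00024 = 0.1773 m³/s.
Channel B: For a circular section of diameter D = 1.71 m at depth y = 1.03 m, the central angle is θ = 2 arccos(1 − 2y/D) = 3.554 rad. Then A = (D²/8)(θ − sin θ) = 1.445 m² and P = Dθ/2 = 3.039 m. Hydraulic radius R = A/P = 1.445/3.039 = 0.4757 m. Q_B = (1/0.017)·1.445·0.4757^(2/3)·√0.00024 = 0.8027 m³/s.
The larger discharge is 0.8027 m³/s and the smaller is 0.1773 m³/s; the ratio is 4.53.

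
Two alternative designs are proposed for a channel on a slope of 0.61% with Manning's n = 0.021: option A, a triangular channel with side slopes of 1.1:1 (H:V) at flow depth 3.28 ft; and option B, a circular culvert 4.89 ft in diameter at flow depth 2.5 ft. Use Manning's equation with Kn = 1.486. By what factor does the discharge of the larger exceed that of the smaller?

Channel A: For a triangular section with side slope z = 1.1: A = zy² = 1.1×3.28² = 11.83 ft²; P = 2y√(1+z²) = 2×3.28×1.487 = 9.752 ft. Hydraulic radius R = A/P = 11.83/9.752 = 1.214 ft. Q_A = (1.486/0.021)·11.83·1.214^(2/3)·√0.0061 = 74.41 ft³/s.
Channel B: For a circular section of diameter D = 4.89 ft at depth y = 2.5 ft, the central angle is θ = 2 arccos(1 − 2y/D) = 3.187 rad. Then A = (D²/8)(θ − sin θ) = 9.659 ft² and P = Dθ/2 = 7.791 ft. Hydraulic radius R = A/P = 9.659/7.791 = 1.24 ft. Q_B = (1.486/0.021)·9.659·1.24^(2/3)·√0.0061 = 61.61 ft³/s.
The larger discharge is 74.41 ft³/s and the smaller is 61.61 ft³/s; the ratio is 1.21.

1.21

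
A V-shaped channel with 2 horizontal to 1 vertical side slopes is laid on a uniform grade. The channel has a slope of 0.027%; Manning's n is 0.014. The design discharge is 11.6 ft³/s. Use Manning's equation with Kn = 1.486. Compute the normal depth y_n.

Manning's equation rearranged: A R^(2/3) = nQ / (1.486·√S) = 0.014 × 11.6 / (1.486 × √0.00027) = 6.651.
Try y = 2.37 ft: A R^(2/3) = 11.68 — too large.
Try y = 1.92 ft: A R^(2/3) = 6.661 — close enough.

y_n = 1.92 ft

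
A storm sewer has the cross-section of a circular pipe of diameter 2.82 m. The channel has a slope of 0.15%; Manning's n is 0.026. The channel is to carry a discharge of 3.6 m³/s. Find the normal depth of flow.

y_n = 1.39 m

Manning's equation rearranged: A R^(2/3) = nQ / (1·√S) = 0.026 × 3.6 / (√0.0015) = 2.417.
Trying y = 1.51 m: A R^(2/3) = 2.774 — high.
Trying y = 1.07 m: A R^(2/3) = 1.513 — low.
Trying y = 1.39 m: A R^(2/3) = 2.414 — matches.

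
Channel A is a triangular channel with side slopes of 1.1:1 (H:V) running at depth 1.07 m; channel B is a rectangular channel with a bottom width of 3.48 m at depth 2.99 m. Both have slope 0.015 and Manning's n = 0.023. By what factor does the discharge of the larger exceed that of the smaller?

Channel A: For a triangular section with side slope z = 1.1: A = zy² = 1.1×1.07² = 1.259 m²; P = 2y√(1+z²) = 2×1.07×1.487 = 3.181 m. Hydraulic radius R = A/P = 1.259/3.181 = 0.3959 m. Q_A = (1/0.023)·1.259·0.3959^(2/3)·√0.015 = 3.616 m³/s.
Channel B: Flow area A = b·y = 3.48 × 2.99 = 10.41 m². Wetted perimeter P = b + 2y = 3.48 + 2×2.99 = 9.46 m. Hydraulic radius R = A/P = 10.41/9.46 = 1.1 m. Q_B = (1/0.023)·10.41·1.1^(2/3)·√0.015 = 59.04 m³/s.
The larger discharge is 59.04 m³/s and the smaller is 3.616 m³/s; the ratio is 16.3.

16.3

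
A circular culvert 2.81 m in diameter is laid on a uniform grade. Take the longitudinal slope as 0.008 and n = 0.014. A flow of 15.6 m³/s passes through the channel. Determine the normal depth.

y_n = 1.4 m

Manning's equation rearranged: A R^(2/3) = nQ / (1·√S) = 0.014 × 15.6 / (√0.008) = 2.442.
Trying y = 1.25 m: A R^(2/3) = 2 — low.
Trying y = 1.53 m: A R^(2/3) = 2.824 — high.
Trying y = 1.4 m: A R^(2/3) = 2.436 — close enough.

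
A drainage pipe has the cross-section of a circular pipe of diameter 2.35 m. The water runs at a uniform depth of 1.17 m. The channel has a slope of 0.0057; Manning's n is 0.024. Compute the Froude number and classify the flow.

For a circular section of diameter D = 2.35 m at depth y = 1.17 m, the central angle is θ = 2 arccos(1 − 2y/D) = 3.133 rad. Then A = (D²/8)(θ − sin θ) = 2.157 m² and P = Dθ/2 = 3.681 m.
Hydraulic radius R = A/P = 2.157/3.681 = 0.5859 m.
V = (1/n) R^(2/3) √S = (1/0.024) × 0.5859^(2/3) × √0.0057 = 2.203 m/s. Hydraulic depth D_h = A/T = 2.157/2.35 = 0.9179 m.
Froude number Fr = V/√(g·D_h) = 2.203/√(9.81×0.9179) = 0.734, which is less than 1, so the flow is subcritical.

subcritical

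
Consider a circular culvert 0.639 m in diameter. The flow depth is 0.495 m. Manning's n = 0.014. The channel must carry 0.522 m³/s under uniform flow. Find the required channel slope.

S = 0.0067

For a circular section of diameter D = 0.639 m at depth y = 0.495 m, the central angle is θ = 2 arccos(1 − 2y/D) = 4.305 rad. Then A = (D²/8)(θ − sin θ) = 0.2666 m² and P = Dθ/2 = 1.375 m.
Hydraulic radius R = A/P = 0.2666/1.375 = 0.1938 m.
From Manning's equation, S = [nQ / (1 A R^(2/3))]² = [0.014 × 0.522 / (1 × 0.2666 × 0.1938^(2/3))]² = 0.0067.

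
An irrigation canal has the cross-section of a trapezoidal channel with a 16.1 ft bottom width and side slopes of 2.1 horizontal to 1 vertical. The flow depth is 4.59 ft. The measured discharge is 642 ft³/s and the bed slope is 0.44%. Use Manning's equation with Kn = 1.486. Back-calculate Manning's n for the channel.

With bottom width b = 16.1 ft and side slope z = 2.1: A = (b + zy)y = (16.1 + 2.1×4.59)×4.59 = 118.1 ft²; P = b + 2y√(1+z²) = 16.1 + 2×4.59×2.326 = 37.45 ft.
Hydraulic radius R = A/P = 118.1/37.45 = 3.154 ft.
Rearranging Manning's equation: n = (1.486/Q) A R^(2/3) S^(1/2) = (1.486/642) × 118.1 × 3.154^(2/3) × √0.0044 = 0.039.

n = 0.039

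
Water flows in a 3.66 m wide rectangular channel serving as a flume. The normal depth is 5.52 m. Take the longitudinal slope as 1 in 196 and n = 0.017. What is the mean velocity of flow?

V = 5.19 m/s

Flow area A = b·y = 3.66 × 5.52 = 20.2 m². Wetted perimeter P = b + 2y = 3.66 + 2×5.52 = 14.7 m.
Hydraulic radius R = A/P = 20.2/14.7 = 1.374 m.
From Manning's equation, V = (1/n) R^(2/3) S^(1/2) = (1/0.017) × 1.374^(2/3) × 0.005102^(1/2) = 5.19 m/s.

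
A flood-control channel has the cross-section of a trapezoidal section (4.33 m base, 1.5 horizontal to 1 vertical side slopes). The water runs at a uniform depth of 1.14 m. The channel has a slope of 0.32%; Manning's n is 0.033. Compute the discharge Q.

Q = 10.3 m³/s

With bottom width b = 4.33 m and side slope z = 1.5: A = (b + zy)y = (4.33 + 1.5×1.14)×1.14 = 6.886 m²; P = b + 2y√(1+z²) = 4.33 + 2×1.14×1.803 = 8.44 m.
Hydraulic radius R = A/P = 6.886/8.44 = 0.8158 m.
Manning's equation: Q = (1/n) A R^(2/3) S^(1/2) = (1/0.033) × 6.886 × 0.8158^(2/3) × 0.0032^(1/2) = 10.3 m³/s.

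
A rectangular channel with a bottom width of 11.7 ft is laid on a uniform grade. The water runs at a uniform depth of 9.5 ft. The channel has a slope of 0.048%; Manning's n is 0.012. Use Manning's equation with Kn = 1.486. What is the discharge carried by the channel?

Q = 711 ft³/s

Flow area A = b·y = 11.7 × 9.5 = 111.1 ft². Wetted perimeter P = b + 2y = 11.7 + 2×9.5 = 30.7 ft.
Hydraulic radius R = A/P = 111.1/30.7 = 3.621 ft.
Manning's equation: Q = (1.486/n) A R^(2/3) S^(1/2) = (1.486/0.012) × 111.1 × 3.621^(2/3) × 0.00048^(1/2) = 711 ft³/s.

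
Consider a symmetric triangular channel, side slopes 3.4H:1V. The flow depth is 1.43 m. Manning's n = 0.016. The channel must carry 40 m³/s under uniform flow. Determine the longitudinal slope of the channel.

S = 0.014

For a triangular section with side slope z = 3.4: A = zy² = 3.4×1.43² = 6.953 m²; P = 2y√(1+z²) = 2×1.43×3.544 = 10.14 m.
Hydraulic radius R = A/P = 6.953/10.14 = 0.6859 m.
From Manning's equation, S = [nQ / (1 A R^(2/3))]² = [0.016 × 40 / (1 × 6.953 × 0.6859^(2/3))]² = 0.014.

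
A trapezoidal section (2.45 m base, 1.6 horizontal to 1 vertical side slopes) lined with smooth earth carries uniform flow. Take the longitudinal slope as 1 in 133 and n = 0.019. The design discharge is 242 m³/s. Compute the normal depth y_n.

y_n = 3.89 m

Manning's equation rearranged: A R^(2/3) = nQ / (1·√S) = 0.019 × 242 / (√0.007519) = 53.03.
Try y = 4.38 m: A R^(2/3) = 69.71 — too large.
Try y = 2.95 m: A R^(2/3) = 28.42 — too small.
Try y = 3.89 m: A R^(2/3) = 53.02 — ≈ 53.03.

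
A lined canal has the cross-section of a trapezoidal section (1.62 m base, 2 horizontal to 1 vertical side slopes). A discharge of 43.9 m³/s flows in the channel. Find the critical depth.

y_c = 2.14 m

At critical depth, Q² T / (g A³) = 1, i.e. A³/T = Q²/g = 43.9²/9.81 = 196.5.
Try y = 2.35 m: A³/T = 297.3 — over.
Try y = 2.14 m: A³/T = 197.7 — matches.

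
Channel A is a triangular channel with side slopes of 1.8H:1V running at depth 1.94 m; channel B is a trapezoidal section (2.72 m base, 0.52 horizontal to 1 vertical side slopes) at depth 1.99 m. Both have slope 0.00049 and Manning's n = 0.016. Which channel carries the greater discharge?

channel B

Channel A: For a triangular section with side slope z = 1.8: A = zy² = 1.8×1.94² = 6.774 m²; P = 2y√(1+z²) = 2×1.94×2.059 = 7.989 m. Hydraulic radius R = A/P = 6.774/7.989 = 0.8479 m. Q_A = (1/0.016)·6.774·0.8479^(2/3)·√0.00049 = 8.396 m³/s.
Channel B: With bottom width b = 2.72 m and side slope z = 0.52: A = (b + zy)y = (2.72 + 0.52×1.99)×1.99 = 7.472 m²; P = b + 2y√(1+z²) = 2.72 + 2×1.99×1.127 = 7.206 m. Hydraulic radius R = A/P = 7.472/7.206 = 1.037 m. Q_B = (1/0.016)·7.472·1.037^(2/3)·√0.00049 = 10.59 m³/s.
Q_A = 8.396 m³/s vs Q_B = 10.59 m³/s, so channel B carries more.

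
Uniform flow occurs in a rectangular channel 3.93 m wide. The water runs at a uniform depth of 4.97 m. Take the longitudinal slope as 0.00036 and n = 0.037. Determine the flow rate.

Q = 12.6 m³/s

Flow area A = b·y = 3.93 × 4.97 = 19.53 m². Wetted perimeter P = b + 2y = 3.93 + 2×4.97 = 13.87 m.
Hydraulic radius R = A/P = 19.53/13.87 = 1.408 m.
Manning's equation: Q = (1/n) A R^(2/3) S^(1/2) = (1/0.037) × 19.53 × 1.408^(2/3) × 0.00036^(1/2) = 12.6 m³/s.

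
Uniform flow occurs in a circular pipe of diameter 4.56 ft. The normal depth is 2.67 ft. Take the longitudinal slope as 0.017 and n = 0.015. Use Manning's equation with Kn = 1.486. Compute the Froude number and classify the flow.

For a circular section of diameter D = 4.56 ft at depth y = 2.67 ft, the central angle is θ = 2 arccos(1 − 2y/D) = 3.485 rad. Then A = (D²/8)(θ − sin θ) = 9.935 ft² and P = Dθ/2 = 7.947 ft.
Hydraulic radius R = A/P = 9.935/7.947 = 1.25 ft.
V = (1.486/n) R^(2/3) √S = (1.486/0.015) × 1.25^(2/3) × √0.017 = 14.99 ft/s. Hydraulic depth D_h = A/T = 9.935/4.493 = 2.211 ft.
Froude number Fr = V/√(g·D_h) = 14.99/√(32.2×2.211) = 1.78, which is greater than 1, so the flow is supercritical.

supercritical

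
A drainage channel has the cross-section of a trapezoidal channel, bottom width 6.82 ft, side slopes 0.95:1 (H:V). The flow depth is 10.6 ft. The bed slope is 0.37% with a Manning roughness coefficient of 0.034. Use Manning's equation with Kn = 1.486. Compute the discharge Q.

With bottom width b = 6.82 ft and side slope z = 0.95: A = (b + zy)y = (6.82 + 0.95×10.6)×10.6 = 179 ft²; P = b + 2y√(1+z²) = 6.82 + 2×10.6×1.379 = 36.06 ft.
Hydraulic radius R = A/P = 179/36.06 = 4.965 ft.
Manning's equation: Q = (1.486/n) A R^(2/3) S^(1/2) = (1.486/0.034) × 179 × 4.965^(2/3) × 0.0037^(1/2) = 1390 ft³/s.

Q = 1390 ft³/s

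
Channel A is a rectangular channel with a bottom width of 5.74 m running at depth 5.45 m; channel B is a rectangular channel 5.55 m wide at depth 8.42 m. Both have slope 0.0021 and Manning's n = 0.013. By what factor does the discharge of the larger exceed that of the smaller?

1.6

Channel A: Flow area A = b·y = 5.74 × 5.45 = 31.28 m². Wetted perimeter P = b + 2y = 5.74 + 2×5.45 = 16.64 m. Hydraulic radius R = A/P = 31.28/16.64 = 1.88 m. Q_A = (1/0.013)·31.28·1.88^(2/3)·√0.0021 = 168 m³/s.
Channel B: Flow area A = b·y = 5.55 × 8.42 = 46.73 m². Wetted perimeter P = b + 2y = 5.55 + 2×8.42 = 22.39 m. Hydraulic radius R = A/P = 46.73/22.39 = 2.087 m. Q_B = (1/0.013)·46.73·2.087^(2/3)·√0.0021 = 269 m³/s.
The larger discharge is 269 m³/s and the smaller is 168 m³/s; the ratio is 1.6.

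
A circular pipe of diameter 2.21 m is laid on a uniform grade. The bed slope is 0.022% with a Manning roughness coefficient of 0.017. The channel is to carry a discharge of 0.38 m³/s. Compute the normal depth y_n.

y_n = 0.614 m

Manning's equation rearranged: A R^(2/3) = nQ / (1·√S) = 0.017 × 0.38 / (√0.00022) = 0.4355.
Try y = 0.444 m: A R^(2/3) = 0.2283 — too small.
Try y = 0.614 m: A R^(2/3) = 0.4356 — ≈ 0.4355.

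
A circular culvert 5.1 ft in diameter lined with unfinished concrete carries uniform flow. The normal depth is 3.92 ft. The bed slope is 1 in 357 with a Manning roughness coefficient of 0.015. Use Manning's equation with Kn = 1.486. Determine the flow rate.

Q = 118 ft³/s

For a circular section of diameter D = 5.1 ft at depth y = 3.92 ft, the central angle is θ = 2 arccos(1 − 2y/D) = 4.276 rad. Then A = (D²/8)(θ − sin θ) = 16.85 ft² and P = Dθ/2 = 10.9 ft.
Hydraulic radius R = A/P = 16.85/10.9 = 1.545 ft.
Manning's equation: Q = (1.486/n) A R^(2/3) S^(1/2) = (1.486/0.015) × 16.85 × 1.545^(2/3) × 0.002801^(1/2) = 118 ft³/s.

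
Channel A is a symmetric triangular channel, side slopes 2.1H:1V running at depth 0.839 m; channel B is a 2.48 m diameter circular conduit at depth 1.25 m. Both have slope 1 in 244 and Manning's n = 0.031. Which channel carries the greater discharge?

channel B

Channel A: For a triangular section with side slope z = 2.1: A = zy² = 2.1×0.839² = 1.478 m²; P = 2y√(1+z²) = 2×0.839×2.326 = 3.903 m. Hydraulic radius R = A/P = 1.478/3.903 = 0.3787 m. Q_A = (1/0.031)·1.478·0.3787^(2/3)·√0.004098 = 1.598 m³/s.
Channel B: For a circular section of diameter D = 2.48 m at depth y = 1.25 m, the central angle is θ = 2 arccos(1 − 2y/D) = 3.158 rad. Then A = (D²/8)(θ − sin θ) = 2.44 m² and P = Dθ/2 = 3.916 m. Hydraulic radius R = A/P = 2.44/3.916 = 0.6232 m. Q_B = (1/0.031)·2.44·0.6232^(2/3)·√0.004098 = 3.676 m³/s.
Q_A = 1.598 m³/s vs Q_B = 3.676 m³/s, so channel B carries more.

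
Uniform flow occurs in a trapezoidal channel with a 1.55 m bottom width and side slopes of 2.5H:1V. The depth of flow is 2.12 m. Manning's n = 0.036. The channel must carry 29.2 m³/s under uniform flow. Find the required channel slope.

S = 0.00451

With bottom width b = 1.55 m and side slope z = 2.5: A = (b + zy)y = (1.55 + 2.5×2.12)×2.12 = 14.52 m²; P = b + 2y√(1+z²) = 1.55 + 2×2.12×2.693 = 12.97 m.
Hydraulic radius R = A/P = 14.52/12.97 = 1.12 m.
From Manning's equation, S = [nQ / (1 A R^(2/3))]² = [0.036 × 29.2 / (1 × 14.52 × 1.12^(2/3))]² = 0.00451.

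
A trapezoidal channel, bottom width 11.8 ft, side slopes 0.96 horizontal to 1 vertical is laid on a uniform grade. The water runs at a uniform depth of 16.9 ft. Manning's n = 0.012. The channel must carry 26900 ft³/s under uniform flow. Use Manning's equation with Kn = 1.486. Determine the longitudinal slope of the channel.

With bottom width b = 11.8 ft and side slope z = 0.96: A = (b + zy)y = (11.8 + 0.96×16.9)×16.9 = 473.6 ft²; P = b + 2y√(1+z²) = 11.8 + 2×16.9×1.386 = 58.65 ft.
Hydraulic radius R = A/P = 473.6/58.65 = 8.075 ft.
From Manning's equation, S = [nQ / (1.486 A R^(2/3))]² = [0.012 × 26900 / (1.486 × 473.6 × 8.075^(2/3))]² = 0.013.

S = 0.013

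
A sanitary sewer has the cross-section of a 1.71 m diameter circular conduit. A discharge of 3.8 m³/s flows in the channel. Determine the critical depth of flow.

At critical depth, Q² T / (g A³) = 1, i.e. A³/T = Q²/g = 3.8²/9.81 = 1.472.
Try y = 0.734 m: A³/T = 0.4939 — short.
Try y = 1.21 m: A³/T = 3.371 — over.
Try y = 0.977 m: A³/T = 1.474 — matches.

y_c = 0.977 m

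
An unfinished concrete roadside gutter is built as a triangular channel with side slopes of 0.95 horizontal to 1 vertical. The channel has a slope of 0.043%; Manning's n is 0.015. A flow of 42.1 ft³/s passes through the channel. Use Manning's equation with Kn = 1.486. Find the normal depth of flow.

y_n = 4.13 ft

Manning's equation rearranged: A R^(2/3) = nQ / (1.486·√S) = 0.015 × 42.1 / (1.486 × √0.00043) = 20.49.
Trying y = 4.78 ft: A R^(2/3) = 30.26 — high.
Trying y = 2.87 ft: A R^(2/3) = 7.764 — low.
Trying y = 4.13 ft: A R^(2/3) = 20.49 — matches.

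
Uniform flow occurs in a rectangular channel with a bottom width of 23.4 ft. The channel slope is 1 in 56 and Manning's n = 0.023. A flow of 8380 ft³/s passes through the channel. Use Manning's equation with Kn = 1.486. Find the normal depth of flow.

y_n = 12.5 ft

Manning's equation rearranged: A R^(2/3) = nQ / (1.486·√S) = 0.023 × 8380 / (1.486 × √0.01786) = 970.6.
At y = 9.4 ft: A R^(2/3) = 661.2 — too small.
At y = 14.4 ft: A R^(2/3) = 1168 — too large.
At y = 12.5 ft: A R^(2/3) = 970.5 — close enough.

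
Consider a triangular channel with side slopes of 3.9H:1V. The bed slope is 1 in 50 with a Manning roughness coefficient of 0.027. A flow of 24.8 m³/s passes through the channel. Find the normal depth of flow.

Manning's equation rearranged: A R^(2/3) = nQ / (1·√S) = 0.027 × 24.8 / (√0.02) = 4.735.
Try y = 1.15 m: A R^(2/3) = 3.492 — low.
Try y = 1.64 m: A R^(2/3) = 8.997 — high.
Try y = 1.29 m: A R^(2/3) = 4.743 — close enough.

y_n = 1.29 m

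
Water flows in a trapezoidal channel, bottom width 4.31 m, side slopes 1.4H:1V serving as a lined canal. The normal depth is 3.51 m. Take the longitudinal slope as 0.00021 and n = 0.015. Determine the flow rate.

With bottom width b = 4.31 m and side slope z = 1.4: A = (b + zy)y = (4.31 + 1.4×3.51)×3.51 = 32.38 m²; P = b + 2y√(1+z²) = 4.31 + 2×3.51×1.72 = 16.39 m.
Hydraulic radius R = A/P = 32.38/16.39 = 1.976 m.
Manning's equation: Q = (1/n) A R^(2/3) S^(1/2) = (1/0.015) × 32.38 × 1.976^(2/3) × 0.00021^(1/2) = 49.2 m³/s.

Q = 49.2 m³/s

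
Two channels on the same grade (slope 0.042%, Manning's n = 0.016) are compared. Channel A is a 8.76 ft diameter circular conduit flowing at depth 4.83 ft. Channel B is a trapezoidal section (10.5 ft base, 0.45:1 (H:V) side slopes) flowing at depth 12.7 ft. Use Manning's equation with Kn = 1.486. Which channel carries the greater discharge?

Channel A: For a circular section of diameter D = 8.76 ft at depth y = 4.83 ft, the central angle is θ = 2 arccos(1 − 2y/D) = 3.347 rad. Then A = (D²/8)(θ − sin θ) = 34.07 ft² and P = Dθ/2 = 14.66 ft. Hydraulic radius R = A/P = 34.07/14.66 = 2.324 ft. Q_A = (1.486/0.016)·34.07·2.324^(2/3)·√0.00042 = 113.8 ft³/s.
Channel B: With bottom width b = 10.5 ft and side slope z = 0.45: A = (b + zy)y = (10.5 + 0.45×12.7)×12.7 = 205.9 ft²; P = b + 2y√(1+z²) = 10.5 + 2×12.7×1.097 = 38.35 ft. Hydraulic radius R = A/P = 205.9/38.35 = 5.369 ft. Q_B = (1.486/0.016)·205.9·5.369^(2/3)·√0.00042 = 1202 ft³/s.
Q_A = 113.8 ft³/s vs Q_B = 1202 ft³/s, so channel B carries more.

channel B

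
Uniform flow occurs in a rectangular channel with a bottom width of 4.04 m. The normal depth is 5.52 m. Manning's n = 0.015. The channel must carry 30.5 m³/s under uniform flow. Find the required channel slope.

Flow area A = b·y = 4.04 × 5.52 = 22.3 m². Wetted perimeter P = b + 2y = 4.04 + 2×5.52 = 15.08 m.
Hydraulic radius R = A/P = 22.3/15.08 = 1.479 m.
From Manning's equation, S = [nQ / (1 A R^(2/3))]² = [0.015 × 30.5 / (1 × 22.3 × 1.479^(2/3))]² = 0.00025.

S = 0.00025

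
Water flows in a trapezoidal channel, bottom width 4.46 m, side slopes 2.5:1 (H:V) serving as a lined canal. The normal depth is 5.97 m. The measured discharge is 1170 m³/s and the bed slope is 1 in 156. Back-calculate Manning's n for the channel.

n = 0.0171

With bottom width b = 4.46 m and side slope z = 2.5: A = (b + zy)y = (4.46 + 2.5×5.97)×5.97 = 115.7 m²; P = b + 2y√(1+z²) = 4.46 + 2×5.97×2.693 = 36.61 m.
Hydraulic radius R = A/P = 115.7/36.61 = 3.161 m.
Rearranging Manning's equation: n = (1/Q) A R^(2/3) S^(1/2) = (1/1170) × 115.7 × 3.161^(2/3) × √0.00641 = 0.0171.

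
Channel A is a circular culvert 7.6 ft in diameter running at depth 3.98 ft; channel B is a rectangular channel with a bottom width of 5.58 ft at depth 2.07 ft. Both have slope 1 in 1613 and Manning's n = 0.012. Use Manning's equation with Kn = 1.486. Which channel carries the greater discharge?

Channel A: For a circular section of diameter D = 7.6 ft at depth y = 3.98 ft, the central angle is θ = 2 arccos(1 − 2y/D) = 3.236 rad. Then A = (D²/8)(θ − sin θ) = 24.05 ft² and P = Dθ/2 = 12.3 ft. Hydraulic radius R = A/P = 24.05/12.3 = 1.956 ft. Q_A = (1.486/0.012)·24.05·1.956^(2/3)·√0.00062 = 116 ft³/s.
Channel B: Flow area A = b·y = 5.58 × 2.07 = 11.55 ft². Wetted perimeter P = b + 2y = 5.58 + 2×2.07 = 9.72 ft. Hydraulic radius R = A/P = 11.55/9.72 = 1.188 ft. Q_B = (1.486/0.012)·11.55·1.188^(2/3)·√0.00062 = 39.96 ft³/s.
Q_A = 116 ft³/s vs Q_B = 39.96 ft³/s, so channel A carries more.

channel A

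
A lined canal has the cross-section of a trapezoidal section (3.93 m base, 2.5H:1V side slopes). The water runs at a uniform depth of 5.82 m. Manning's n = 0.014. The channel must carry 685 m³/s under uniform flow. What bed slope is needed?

S = 0.0018

With bottom width b = 3.93 m and side slope z = 2.5: A = (b + zy)y = (3.93 + 2.5×5.82)×5.82 = 107.6 m²; P = b + 2y√(1+z²) = 3.93 + 2×5.82×2.693 = 35.27 m.
Hydraulic radius R = A/P = 107.6/35.27 = 3.049 m.
From Manning's equation, S = [nQ / (1 A R^(2/3))]² = [0.014 × 685 / (1 × 107.6 × 3.049^(2/3))]² = 0.0018.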